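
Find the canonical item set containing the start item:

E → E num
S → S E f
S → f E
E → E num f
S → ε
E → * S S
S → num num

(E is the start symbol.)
{ [E → . * S S], [E → . E num f], [E → . E num], [E' → . E] }

First, augment the grammar with E' → E
I₀ = CLOSURE({ [E' → . E] }):
  [E' → . E] has the dot before E: add [E → . E num], [E → . E num f], [E → . * S S]
No further items can be added.

I₀ = { [E → . * S S], [E → . E num f], [E → . E num], [E' → . E] }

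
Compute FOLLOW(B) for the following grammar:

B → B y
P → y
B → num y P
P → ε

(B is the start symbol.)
To compute FOLLOW(B), find every occurrence of B on a right-hand side N → α B β: add FIRST(β) \ {ε}, and if β is empty or nullable also add FOLLOW(N). Iterate to a fixed point.

B is the start symbol, so $ ∈ FOLLOW(B).
In B → B y: B is followed by y, add FIRST(y) \ {ε} = { 'y' }

Taking the union: FOLLOW(B) = { $, 'y' }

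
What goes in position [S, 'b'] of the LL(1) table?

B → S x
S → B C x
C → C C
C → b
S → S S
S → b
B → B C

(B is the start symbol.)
S → B C x, S → S S, S → b

To find M[S, 'b'], we find productions for S where 'b' is in the predict set (PREDICT(N → α) = (FIRST(α) \ {ε}) ∪ (FOLLOW(N) if α ⇒* ε)).

Relevant sets:
  FIRST(B) = { 'b' }
  FIRST(S) = { 'b' }

S → B C x: PREDICT = { 'b' }
  'b' is in predict set, so this production goes in M[S, 'b']
S → S S: PREDICT = { 'b' }
  'b' is in predict set, so this production goes in M[S, 'b']
S → b: PREDICT = { 'b' }
  'b' is in predict set, so this production goes in M[S, 'b']

M[S, 'b'] = S → B C x, S → S S, S → b  (a multiply-defined cell — the grammar is not LL(1))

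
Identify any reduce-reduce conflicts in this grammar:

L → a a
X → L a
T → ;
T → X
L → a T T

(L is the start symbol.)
No reduce-reduce conflicts

Augment with L' → L and build the canonical LR(0) collection (I0 = CLOSURE({[L' → . L]}), then GOTO on every symbol after a dot until no new states appear). It has 10 states:
  I0: { [L → . a T T], [L → . a a], [L' → . L] }  — shift
  I1: { [L' → L .] }  — accept
  I2: { [L → . a T T], [L → . a a], [L → a . T T], [L → a . a], [T → . ;], [T → . X], [X → . L a] }  — shift
  I3: { [T → ; .] }  — reduce
  I4: { [X → L . a] }  — shift
  I5: { [L → . a T T], [L → . a a], [L → a T . T], [T → . ;], [T → . X], [X → . L a] }  — shift
  I6: { [T → X .] }  — reduce
  I7: { [L → . a T T], [L → . a a], [L → a . T T], [L → a . a], [L → a a .], [T → . ;], [T → . X], [X → . L a] }  — shift, reduce
  I8: { [L → a T T .] }  — reduce
  I9: { [X → L a .] }  — reduce

No state contains more than one complete item.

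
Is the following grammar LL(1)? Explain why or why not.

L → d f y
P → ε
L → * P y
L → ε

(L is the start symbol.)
Yes, the grammar is LL(1).

A grammar is LL(1) if for each non-terminal N with multiple productions, the predict sets of those productions are pairwise disjoint, where PREDICT(N → α) = (FIRST(α) \ {ε}) ∪ (FOLLOW(N) if α ⇒* ε).

Relevant sets:
  FOLLOW(L) = { $ }

For L:
  PREDICT(L → d f y) = { 'd' }
  PREDICT(L → '*' P y) = { '*' }
  PREDICT(L → ε) = { $ }
P has a single production, so nothing to check there.

All predict sets are disjoint. The grammar IS LL(1).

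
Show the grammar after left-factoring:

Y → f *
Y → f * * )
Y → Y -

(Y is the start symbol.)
Left-factoring transforms A → αβ₁ | αβ₂ into A → αA' and A' → β₁ | β₂
(α is the longest common prefix among the alternatives). Repeat until
no nonterminal has two alternatives with a common prefix.

Round 1: Y has alternatives sharing prefix 'f *'. Introduce Y': Y → f * Y'
  Add: Y' → ε
  Add: Y' → * )

No remaining common prefixes — done.

Resulting grammar:
Y → f * Y'
Y' → ε
Y' → * )
Y → Y -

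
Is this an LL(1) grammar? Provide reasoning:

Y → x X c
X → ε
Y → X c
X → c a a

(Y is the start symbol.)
A grammar is LL(1) if for each non-terminal N with multiple productions, the predict sets of those productions are pairwise disjoint, where PREDICT(N → α) = (FIRST(α) \ {ε}) ∪ (FOLLOW(N) if α ⇒* ε).

Relevant sets:
  FIRST(X) = { 'c', ε }
  FOLLOW(X) = { 'c' }

For Y:
  PREDICT(Y → x X c) = { 'x' }
  PREDICT(Y → X c) = { 'c' }
For X:
  PREDICT(X → ε) = { 'c' }
  PREDICT(X → c a a) = { 'c' }

Conflict found: Predict set conflict for X: { 'c' }
The grammar is NOT LL(1).

Answer: No. Predict set conflict for X: { 'c' }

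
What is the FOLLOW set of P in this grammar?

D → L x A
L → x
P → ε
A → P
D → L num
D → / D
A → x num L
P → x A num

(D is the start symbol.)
In A → P: P is at the end, add FOLLOW(A)

The FOLLOW sets referred to above (computed the same way, to a fixed point):
  FOLLOW(A) = { $, 'num' }

Taking the union: FOLLOW(P) = { $, 'num' }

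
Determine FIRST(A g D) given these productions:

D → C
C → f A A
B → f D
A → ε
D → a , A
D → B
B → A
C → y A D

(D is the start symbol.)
FIRST sets of the non-terminals involved (from the grammar, by fixed-point iteration):
  FIRST(A) = { ε }

To compute FIRST(A g D), process the symbols left to right:
Symbol A is a non-terminal. Add FIRST(A) \ {ε} = { }
A is nullable (ε ∈ FIRST(A)), continue to the next symbol.
Symbol g is a terminal. Add 'g' and stop.
FIRST(A g D) = { 'g' }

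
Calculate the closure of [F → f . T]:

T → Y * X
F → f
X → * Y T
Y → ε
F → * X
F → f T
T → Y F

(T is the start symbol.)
{ [F → f . T], [T → . Y * X], [T → . Y F], [Y → .] }

Start with: [F → f . T]
  [F → f . T] has the dot before T: add [T → . Y * X], [T → . Y F]
  [T → . Y * X] has the dot before Y: add [Y → .]
No further items can be added.

CLOSURE = { [F → f . T], [T → . Y * X], [T → . Y F], [Y → .] }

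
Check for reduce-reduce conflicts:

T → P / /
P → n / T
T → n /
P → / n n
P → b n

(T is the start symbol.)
A reduce-reduce conflict occurs when an LR(0) state has two complete items [A → α .] and [B → β .] — both call for a reduction, and with no lookahead the parser cannot choose between them.

Augment with T' → T and build the canonical LR(0) collection (I0 = CLOSURE({[T' → . T]}), then GOTO on every symbol after a dot until no new states appear). It has 13 states:
  I0: { [P → . / n n], [P → . b n], [P → . n / T], [T → . P / /], [T → . n /], [T' → . T] }  — shift
  I1: { [P → / . n n] }  — shift
  I2: { [T → P . / /] }  — shift
  I3: { [T' → T .] }  — accept
  I4: { [P → b . n] }  — shift
  I5: { [P → n . / T], [T → n . /] }  — shift
  I6: { [P → . / n n], [P → . b n], [P → . n / T], [P → n / . T], [T → . P / /], [T → . n /], [T → n / .] }  — shift, reduce
  I7: { [P → n / T .] }  — reduce
  I8: { [P → b n .] }  — reduce
  I9: { [T → P / . /] }  — shift
  I10: { [T → P / / .] }  — reduce
  I11: { [P → / n . n] }  — shift
  I12: { [P → / n n .] }  — reduce

No state contains more than one complete item.

Answer: No reduce-reduce conflicts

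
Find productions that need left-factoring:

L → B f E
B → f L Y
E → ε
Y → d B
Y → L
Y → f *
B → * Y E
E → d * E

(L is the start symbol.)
No, left-factoring is not needed

Left-factoring is needed when two productions for the same non-terminal
share a common prefix on the right-hand side.

Productions for B:
  B → f L Y
  B → * Y E
Productions for E:
  E → ε
  E → d * E
Productions for Y:
  Y → d B
  Y → L
  Y → f *

No common prefixes found.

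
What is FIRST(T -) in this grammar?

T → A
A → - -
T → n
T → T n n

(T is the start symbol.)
{ '-', 'n' }

FIRST sets of the non-terminals involved (from the grammar, by fixed-point iteration):
  FIRST(T) = { '-', 'n' }

To compute FIRST(T -), process the symbols left to right:
Symbol T is a non-terminal. Add FIRST(T) \ {ε} = { '-', 'n' }
T is not nullable (ε ∉ FIRST(T)), so stop here.
FIRST(T -) = { '-', 'n' }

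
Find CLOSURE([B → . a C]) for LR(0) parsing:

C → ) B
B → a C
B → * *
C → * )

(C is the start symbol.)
{ [B → . a C] }

Start with: [B → . a C]
The dot precedes the terminal a, so nothing is added.

CLOSURE = { [B → . a C] }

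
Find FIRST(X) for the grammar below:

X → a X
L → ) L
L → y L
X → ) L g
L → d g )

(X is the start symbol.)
{ ')', 'a' }

From X → a X:
  - a is a terminal: add 'a' and stop
From X → ) L g:
  - ')' is a terminal: add ')' and stop

Collecting: FIRST(X) = { ')', 'a' }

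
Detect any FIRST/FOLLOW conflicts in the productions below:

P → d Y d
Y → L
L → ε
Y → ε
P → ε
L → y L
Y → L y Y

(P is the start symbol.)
Nullable non-terminals: L, P, Y.
FIRST sets used below: FIRST(L) = { 'y', ε }

L: nullable alternative(s) L → ε; FOLLOW(L) = { 'd', 'y' }
  L → ε: FIRST \ {ε} = { } — this is the only nullable alternative, skip
  L → y L: FIRST \ {ε} = { 'y' } — overlaps FOLLOW(L) on { 'y' }: CONFLICT

P: nullable alternative(s) P → ε; FOLLOW(P) = { $ }
  P → d Y d: FIRST \ {ε} = { 'd' } — disjoint from FOLLOW(P)
  P → ε: FIRST \ {ε} = { } — this is the only nullable alternative, skip

Y: nullable alternative(s) Y → L, Y → ε; FOLLOW(Y) = { 'd' }
  Y → L: FIRST \ {ε} = { 'y' } — disjoint from FOLLOW(Y)
  Y → ε: FIRST \ {ε} = { } — disjoint from FOLLOW(Y)
  Y → L y Y: FIRST \ {ε} = { 'y' } — disjoint from FOLLOW(Y)

So the grammar has 1 FIRST/FOLLOW conflict (marked CONFLICT above).

Answer: Yes. L → y L with FOLLOW(L) on { 'y' }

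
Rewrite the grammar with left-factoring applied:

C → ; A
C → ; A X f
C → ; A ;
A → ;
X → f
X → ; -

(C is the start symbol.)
Left-factoring transforms A → αβ₁ | αβ₂ into A → αA' and A' → β₁ | β₂
(α is the longest common prefix among the alternatives). Repeat until
no nonterminal has two alternatives with a common prefix.

Round 1: C has alternatives sharing prefix '; A'. Introduce C': C → ; A C'
  Add: C' → ε
  Add: C' → X f
  Add: C' → ;

No remaining common prefixes — done.

Resulting grammar:
C → ; A C'
C' → ε
C' → X f
C' → ;
A → ;
X → f
X → ; -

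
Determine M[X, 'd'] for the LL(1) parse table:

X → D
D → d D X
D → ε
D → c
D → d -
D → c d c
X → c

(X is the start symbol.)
To find M[X, 'd'], we find productions for X where 'd' is in the predict set (PREDICT(N → α) = (FIRST(α) \ {ε}) ∪ (FOLLOW(N) if α ⇒* ε)).

Relevant sets:
  FIRST(D) = { 'c', 'd', ε }
  FOLLOW(X) = { $, 'c', 'd' }

X → D: PREDICT = { $, 'c', 'd' }
  'd' is in predict set, so this production goes in M[X, 'd']
X → c: PREDICT = { 'c' }

M[X, 'd'] = X → D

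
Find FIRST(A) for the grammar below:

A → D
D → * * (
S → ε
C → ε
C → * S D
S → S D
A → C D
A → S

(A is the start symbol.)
{ '*', ε }

FIRST sets of the other non-terminals involved (by the same procedure, iterated to a fixed point):
  FIRST(D) = { '*' }
  FIRST(C) = { '*', ε }
  FIRST(S) = { '*', ε }

From A → D:
  - D is a non-terminal: add FIRST(D) \ {ε} = { '*' }
    D is not nullable, so stop
From A → C D:
  - C is a non-terminal: add FIRST(C) \ {ε} = { '*' }
    C is nullable, so continue to the next symbol
  - D is a non-terminal: add FIRST(D) \ {ε} = { '*' }
    D is not nullable, so stop
From A → S:
  - S is a non-terminal: add FIRST(S) \ {ε} = { '*' }
    S is nullable and nothing follows, so the whole right-hand side can vanish: ε ∈ FIRST(A)

Collecting: FIRST(A) = { '*', ε }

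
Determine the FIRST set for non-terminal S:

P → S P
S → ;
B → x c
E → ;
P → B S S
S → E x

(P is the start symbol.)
To compute FIRST(S), examine every production with S on the left-hand side, reading each right-hand side left to right until a non-nullable symbol is reached.

FIRST sets of the other non-terminals involved (by the same procedure, iterated to a fixed point):
  FIRST(E) = { ';' }

From S → ;:
  - ';' is a terminal: add ';' and stop
From S → E x:
  - E is a non-terminal: add FIRST(E) \ {ε} = { ';' }
    E is not nullable, so stop

Collecting: FIRST(S) = { ';' }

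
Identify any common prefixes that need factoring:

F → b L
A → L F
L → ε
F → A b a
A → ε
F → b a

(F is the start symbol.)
Yes, F has productions with common prefix 'b'

Left-factoring is needed when two productions for the same non-terminal
share a common prefix on the right-hand side.

Productions for F:
  F → b L
  F → A b a
  F → b a
Productions for A:
  A → L F
  A → ε

Found common prefix 'b' in productions for F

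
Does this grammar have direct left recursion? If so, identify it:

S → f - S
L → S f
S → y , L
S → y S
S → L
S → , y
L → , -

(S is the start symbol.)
S → f - S: starts with f
L → S f: starts with S
S → y , L: starts with y
S → y S: starts with y
S → L: starts with L
S → , y: starts with ','
L → , -: starts with ','

No direct left recursion found.

Answer: No direct left recursion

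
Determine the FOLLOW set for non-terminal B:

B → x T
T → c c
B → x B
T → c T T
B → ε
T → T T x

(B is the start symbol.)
{ $ }

To compute FOLLOW(B), find every occurrence of B on a right-hand side N → α B β: add FIRST(β) \ {ε}, and if β is empty or nullable also add FOLLOW(N). Iterate to a fixed point.

B is the start symbol, so $ ∈ FOLLOW(B).
In B → x B: B is at the end; this adds FOLLOW(B) to itself — nothing new

Taking the union: FOLLOW(B) = { $ }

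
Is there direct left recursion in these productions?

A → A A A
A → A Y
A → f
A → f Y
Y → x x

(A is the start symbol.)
Direct left recursion occurs when N → N α for some non-terminal N (the right-hand side begins with the left-hand side itself).

A → A A A: LEFT RECURSIVE (starts with A)
A → A Y: LEFT RECURSIVE (starts with A)
A → f: starts with f
A → f Y: starts with f
Y → x x: starts with x

The grammar has direct left recursion on: A.

Answer: Yes, A is left-recursive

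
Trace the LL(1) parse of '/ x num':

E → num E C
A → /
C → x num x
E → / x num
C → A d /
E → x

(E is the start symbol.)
LL(1) parsing maintains a stack (initially the start symbol over $) and the input. At each step: if the stack top is a terminal, match it against the current input token; if it is a non-terminal N, replace it with the RHS of M[N, lookahead] (the unique production whose predict set contains the lookahead).

Stack is shown with the top on the left.

Stack      Input      Action
----------------------------
E $        / x num $  output E → / x num
/ x num $  / x num $  match '/'
x num $    x num $    match 'x'
num $      num $      match 'num'
$          $          accept

The string is accepted.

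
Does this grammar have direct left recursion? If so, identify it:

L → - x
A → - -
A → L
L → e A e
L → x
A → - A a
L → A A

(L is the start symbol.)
No direct left recursion

L → - x: starts with '-'
A → - -: starts with '-'
A → L: starts with L
L → e A e: starts with e
L → x: starts with x
A → - A a: starts with '-'
L → A A: starts with A

No direct left recursion found.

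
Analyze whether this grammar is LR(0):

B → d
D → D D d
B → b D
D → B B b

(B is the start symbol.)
No. Shift-reduce conflict between [B → b D .] and [B → . b D]

Augment with B' → B and build the canonical LR(0) collection (I0 = CLOSURE({[B' → . B]}), then GOTO on every symbol after a dot until no new states appear). It has 10 states:
  I0: { [B → . b D], [B → . d], [B' → . B] }  — shift
  I1: { [B' → B .] }  — accept
  I2: { [B → . b D], [B → . d], [B → b . D], [D → . B B b], [D → . D D d] }  — shift
  I3: { [B → d .] }  — reduce
  I4: { [B → . b D], [B → . d], [D → B . B b] }  — shift
  I5: { [B → . b D], [B → . d], [B → b D .], [D → . B B b], [D → . D D d], [D → D . D d] }  — shift, reduce
  I6: { [B → . b D], [B → . d], [D → . B B b], [D → . D D d], [D → D . D d], [D → D D . d] }  — shift
  I7: { [B → d .], [D → D D d .] }  — 2 reduces
  I8: { [D → B B . b] }  — shift
  I9: { [D → B B b .] }  — reduce

Conflict in state I5:
  Shift-reduce conflict between [B → b D .] and [B → . b D]
So the grammar is NOT LR(0).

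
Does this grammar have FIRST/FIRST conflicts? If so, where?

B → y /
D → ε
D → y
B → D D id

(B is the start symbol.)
A FIRST/FIRST conflict occurs when two productions N → α and N → β for the same non-terminal have FIRST(α) ∩ FIRST(β) ≠ ∅ (with ε ∈ FIRST of a nullable right-hand side, so two nullable alternatives also conflict).

FIRST sets of the non-terminals at (or reachable through a nullable prefix from) the front of some alternative:
  FIRST(D) = { 'y', ε }

Productions for B:
  B → y /: FIRST = { 'y' }
  B → D D id: FIRST = { 'id', 'y' }
Productions for D:
  D → ε: FIRST = { ε }
  D → y: FIRST = { 'y' }

Conflict for B: B → y / and B → D D id
  Overlap: { 'y' }

Answer: Yes. B → y '/' / B → D D id on { 'y' }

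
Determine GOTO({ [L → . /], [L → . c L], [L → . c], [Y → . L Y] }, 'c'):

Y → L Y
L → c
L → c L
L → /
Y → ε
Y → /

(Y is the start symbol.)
GOTO(I, 'c') = CLOSURE({ [A → αX.β] : [A → α.Xβ] ∈ I, X = 'c' })

Items with dot before 'c', with the dot advanced:
  [L → . c] → [L → c .]
  [L → . c L] → [L → c . L]
Closure of the advanced items:
  [L → c . L] has the dot before L: add [L → . c], [L → . c L], [L → . /]

GOTO = { [L → . /], [L → . c L], [L → . c], [L → c . L], [L → c .] }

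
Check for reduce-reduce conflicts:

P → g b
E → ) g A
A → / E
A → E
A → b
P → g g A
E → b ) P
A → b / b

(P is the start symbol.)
Augment with P' → P and build the canonical LR(0) collection (I0 = CLOSURE({[P' → . P]}), then GOTO on every symbol after a dot until no new states appear). It has 18 states:
  I0: { [P → . g b], [P → . g g A], [P' → . P] }  — shift
  I1: { [P' → P .] }  — accept
  I2: { [P → g . b], [P → g . g A] }  — shift
  I3: { [P → g b .] }  — reduce
  I4: { [A → . / E], [A → . E], [A → . b / b], [A → . b], [E → . ) g A], [E → . b ) P], [P → g g . A] }  — shift
  I5: { [E → ) . g A] }  — shift
  I6: { [A → / . E], [E → . ) g A], [E → . b ) P] }  — shift
  I7: { [P → g g A .] }  — reduce
  I8: { [A → E .] }  — reduce
  I9: { [A → b . / b], [A → b .], [E → b . ) P] }  — shift, reduce
  I10: { [E → b ) . P], [P → . g b], [P → . g g A] }  — shift
  I11: { [A → b / . b] }  — shift
  I12: { [A → b / b .] }  — reduce
  I13: { [E → b ) P .] }  — reduce
  I14: { [A → / E .] }  — reduce
  I15: { [E → b . ) P] }  — shift
  I16: { [A → . / E], [A → . E], [A → . b / b], [A → . b], [E → ) g . A], [E → . ) g A], [E → . b ) P] }  — shift
  I17: { [E → ) g A .] }  — reduce

No state contains more than one complete item.

Answer: No reduce-reduce conflicts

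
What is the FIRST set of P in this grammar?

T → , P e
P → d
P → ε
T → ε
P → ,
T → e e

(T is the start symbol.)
To compute FIRST(P), examine every production with P on the left-hand side, reading each right-hand side left to right until a non-nullable symbol is reached.

From P → d:
  - d is a terminal: add 'd' and stop
From P → ε:
  - ε-production, so ε ∈ FIRST(P)
From P → ,:
  - ',' is a terminal: add ',' and stop

Collecting: FIRST(P) = { ',', 'd', ε }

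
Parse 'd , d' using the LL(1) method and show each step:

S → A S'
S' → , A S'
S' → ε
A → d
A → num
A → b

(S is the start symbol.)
Stack is shown with the top on the left.

Stack     Input    Action
-------------------------
S $       d , d $  output S → A S'
A S' $    d , d $  output A → d
d S' $    d , d $  match 'd'
S' $      , d $    output S' → , A S'
, A S' $  , d $    match ','
A S' $    d $      output A → d
d S' $    d $      match 'd'
S' $      $        output S' → ε
$         $        accept

The string is accepted.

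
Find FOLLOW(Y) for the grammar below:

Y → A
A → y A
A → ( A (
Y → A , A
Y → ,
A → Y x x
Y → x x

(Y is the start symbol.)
To compute FOLLOW(Y), find every occurrence of Y on a right-hand side N → α Y β: add FIRST(β) \ {ε}, and if β is empty or nullable also add FOLLOW(N). Iterate to a fixed point.

Y is the start symbol, so $ ∈ FOLLOW(Y).
In A → Y x x: Y is followed by x x, add FIRST(x x) \ {ε} = { 'x' }

Taking the union: FOLLOW(Y) = { $, 'x' }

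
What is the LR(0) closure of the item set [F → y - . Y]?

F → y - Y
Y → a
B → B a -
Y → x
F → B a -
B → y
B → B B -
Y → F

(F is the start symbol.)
To compute CLOSURE, for each item [A → α.Bβ] where B is a non-terminal, add [B → .γ] for all productions B → γ; repeat for the newly added items until nothing changes.

Start with: [F → y - . Y]
  [F → y - . Y] has the dot before Y: add [Y → . a], [Y → . x], [Y → . F]
  [Y → . F] has the dot before F: add [F → . y - Y], [F → . B a -]
  [F → . B a -] has the dot before B: add [B → . B a -], [B → . y], [B → . B B -]
No further items can be added.

CLOSURE = { [B → . B B -], [B → . B a -], [B → . y], [F → . B a -], [F → . y - Y], [F → y - . Y], [Y → . F], [Y → . a], [Y → . x] }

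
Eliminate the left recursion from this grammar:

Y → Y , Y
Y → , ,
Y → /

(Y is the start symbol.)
Y is directly left-recursive. The standard transformation for
  A → A α₁ | ... | A α_m | β₁ | ... | β_n
is
  A  → β₁ A' | ... | β_n A'
  A' → α₁ A' | ... | α_m A' | ε

Y → , , becomes Y → , , Y'
Y → / becomes Y → / Y'
Y → Y , Y becomes Y' → , Y Y'
Add Y' → ε

Resulting grammar:
Y → , , Y'
Y → / Y'
Y' → , Y Y'
Y' → ε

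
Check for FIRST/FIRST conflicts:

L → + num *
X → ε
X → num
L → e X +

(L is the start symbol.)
No FIRST/FIRST conflicts.

A FIRST/FIRST conflict occurs when two productions N → α and N → β for the same non-terminal have FIRST(α) ∩ FIRST(β) ≠ ∅ (with ε ∈ FIRST of a nullable right-hand side, so two nullable alternatives also conflict).

Productions for L:
  L → + num *: FIRST = { '+' }
  L → e X +: FIRST = { 'e' }
Productions for X:
  X → ε: FIRST = { ε }
  X → num: FIRST = { 'num' }

All alternatives of each non-terminal have pairwise disjoint FIRST sets.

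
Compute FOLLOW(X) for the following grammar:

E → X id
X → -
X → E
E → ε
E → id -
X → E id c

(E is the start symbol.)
To compute FOLLOW(X), find every occurrence of X on a right-hand side N → α X β: add FIRST(β) \ {ε}, and if β is empty or nullable also add FOLLOW(N). Iterate to a fixed point.

In E → X id: X is followed by id, add FIRST(id) \ {ε} = { 'id' }

Taking the union: FOLLOW(X) = { 'id' }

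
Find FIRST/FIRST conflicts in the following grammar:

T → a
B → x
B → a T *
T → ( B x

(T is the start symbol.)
No FIRST/FIRST conflicts.

A FIRST/FIRST conflict occurs when two productions N → α and N → β for the same non-terminal have FIRST(α) ∩ FIRST(β) ≠ ∅ (with ε ∈ FIRST of a nullable right-hand side, so two nullable alternatives also conflict).

Productions for T:
  T → a: FIRST = { 'a' }
  T → ( B x: FIRST = { '(' }
Productions for B:
  B → x: FIRST = { 'x' }
  B → a T *: FIRST = { 'a' }

All alternatives of each non-terminal have pairwise disjoint FIRST sets.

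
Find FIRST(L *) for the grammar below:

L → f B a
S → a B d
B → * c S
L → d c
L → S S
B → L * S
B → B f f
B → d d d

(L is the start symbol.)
{ 'a', 'd', 'f' }

FIRST sets of the non-terminals involved (from the grammar, by fixed-point iteration):
  FIRST(L) = { 'a', 'd', 'f' }

To compute FIRST(L *), process the symbols left to right:
Symbol L is a non-terminal. Add FIRST(L) \ {ε} = { 'a', 'd', 'f' }
L is not nullable (ε ∉ FIRST(L)), so stop here.
FIRST(L *) = { 'a', 'd', 'f' }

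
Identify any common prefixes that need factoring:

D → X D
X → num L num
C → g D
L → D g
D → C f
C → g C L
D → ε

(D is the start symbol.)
Left-factoring is needed when two productions for the same non-terminal
share a common prefix on the right-hand side.

Productions for D:
  D → X D
  D → C f
  D → ε
Productions for C:
  C → g D
  C → g C L

Found common prefix 'g' in productions for C

Answer: Yes, C has productions with common prefix 'g'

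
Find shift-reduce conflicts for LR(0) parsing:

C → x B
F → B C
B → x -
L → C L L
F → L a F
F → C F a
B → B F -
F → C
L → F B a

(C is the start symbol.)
Yes — I3: [C → x B .] vs [B → . x -]; I7: [F → C .] vs [B → . x -]; I12: [F → L a F .] vs [B → . x -]; I19: [L → C L L .] vs [F → L . a F]; I21: [F → B C .] vs [B → . x -]

A shift-reduce conflict occurs when an LR(0) state has both:
  - a complete (reduce) item [A → α .] (dot at the end), and
  - a shift item [B → β . c γ] (dot before a terminal).

Augment with C' → C and build the canonical LR(0) collection (I0 = CLOSURE({[C' → . C]}), then GOTO on every symbol after a dot until no new states appear). It has 22 states:
  I0: { [C → . x B], [C' → . C] }  — shift
  I1: { [C' → C .] }  — accept
  I2: { [B → . B F -], [B → . x -], [C → x . B] }  — shift
  I3: { [B → . B F -], [B → . x -], [B → B . F -], [C → . x B], [C → x B .], [F → . B C], [F → . C F a], [F → . C], [F → . L a F], [L → . C L L], [L → . F B a] }  — shift, reduce
  I4: { [B → x . -] }  — shift
  I5: { [B → x - .] }  — reduce
  I6: { [B → . B F -], [B → . x -], [B → B . F -], [C → . x B], [F → . B C], [F → . C F a], [F → . C], [F → . L a F], [F → B . C], [L → . C L L], [L → . F B a] }  — shift
  I7: { [B → . B F -], [B → . x -], [C → . x B], [F → . B C], [F → . C F a], [F → . C], [F → . L a F], [F → C . F a], [F → C .], [L → . C L L], [L → . F B a], [L → C . L L] }  — shift, reduce
  I8: { [B → . B F -], [B → . x -], [B → B F . -], [L → F . B a] }  — shift
  I9: { [F → L . a F] }  — shift
  I10: { [B → . B F -], [B → . x -], [B → x . -], [C → x . B] }  — shift
  I11: { [B → . B F -], [B → . x -], [C → . x B], [F → . B C], [F → . C F a], [F → . C], [F → . L a F], [F → L a . F], [L → . C L L], [L → . F B a] }  — shift
  I12: { [B → . B F -], [B → . x -], [F → L a F .], [L → F . B a] }  — shift, reduce
  I13: { [B → . B F -], [B → . x -], [B → B . F -], [C → . x B], [F → . B C], [F → . C F a], [F → . C], [F → . L a F], [L → . C L L], [L → . F B a], [L → F B . a] }  — shift
  I14: { [L → F B a .] }  — reduce
  I15: { [B → B F - .] }  — reduce
  I16: { [B → . B F -], [B → . x -], [F → C F . a], [L → F . B a] }  — shift
  I17: { [B → . B F -], [B → . x -], [C → . x B], [F → . B C], [F → . C F a], [F → . C], [F → . L a F], [F → L . a F], [L → . C L L], [L → . F B a], [L → C L . L] }  — shift
  I18: { [B → . B F -], [B → . x -], [L → F . B a] }  — shift
  I19: { [F → L . a F], [L → C L L .] }  — shift, reduce
  I20: { [F → C F a .] }  — reduce
  I21: { [B → . B F -], [B → . x -], [C → . x B], [F → . B C], [F → . C F a], [F → . C], [F → . L a F], [F → B C .], [F → C . F a], [F → C .], [L → . C L L], [L → . F B a], [L → C . L L] }  — shift, 2 reduces

I3 contains reduce item [C → x B .] and shift items [B → . x -], [C → . x B] — shift-reduce conflict.
I7 contains reduce item [F → C .] and shift items [B → . x -], [C → . x B] — shift-reduce conflict.
I12 contains reduce item [F → L a F .] and shift item [B → . x -] — shift-reduce conflict.
I19 contains reduce item [L → C L L .] and shift item [F → L . a F] — shift-reduce conflict.
I21 contains reduce items [F → B C .], [F → C .] and shift items [B → . x -], [C → . x B] — shift-reduce conflict.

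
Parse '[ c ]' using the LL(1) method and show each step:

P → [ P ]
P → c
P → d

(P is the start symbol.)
LL(1) parsing maintains a stack (initially the start symbol over $) and the input. At each step: if the stack top is a terminal, match it against the current input token; if it is a non-terminal N, replace it with the RHS of M[N, lookahead] (the unique production whose predict set contains the lookahead).

Stack is shown with the top on the left.

Stack    Input    Action
------------------------
P $      [ c ] $  output P → [ P ]
[ P ] $  [ c ] $  match '['
P ] $    c ] $    output P → c
c ] $    c ] $    match 'c'
] $      ] $      match ']'
$        $        accept

The string is accepted.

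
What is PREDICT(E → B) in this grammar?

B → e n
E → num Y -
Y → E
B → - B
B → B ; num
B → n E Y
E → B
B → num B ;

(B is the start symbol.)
{ '-', 'e', 'n', 'num' }

PREDICT(E → B) = (FIRST(RHS) \ {ε}) ∪ (FOLLOW(E) if ε ∈ FIRST(RHS), i.e. RHS ⇒* ε)
FIRST(B) = { '-', 'e', 'n', 'num' }
FIRST(B) = { '-', 'e', 'n', 'num' }
ε ∉ FIRST(B), so FOLLOW(E) is not added.
PREDICT(E → B) = { '-', 'e', 'n', 'num' }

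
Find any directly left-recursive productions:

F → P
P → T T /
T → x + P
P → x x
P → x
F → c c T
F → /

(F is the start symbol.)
Direct left recursion occurs when N → N α for some non-terminal N (the right-hand side begins with the left-hand side itself).

F → P: starts with P
P → T T /: starts with T
T → x + P: starts with x
P → x x: starts with x
P → x: starts with x
F → c c T: starts with c
F → /: starts with '/'

No direct left recursion found.

Answer: No direct left recursion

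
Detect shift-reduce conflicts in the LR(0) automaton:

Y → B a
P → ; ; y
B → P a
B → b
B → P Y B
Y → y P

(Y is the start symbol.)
A shift-reduce conflict occurs when an LR(0) state has both:
  - a complete (reduce) item [A → α .] (dot at the end), and
  - a shift item [B → β . c γ] (dot before a terminal).

Augment with Y' → Y and build the canonical LR(0) collection (I0 = CLOSURE({[Y' → . Y]}), then GOTO on every symbol after a dot until no new states appear). It has 14 states:
  I0: { [B → . P Y B], [B → . P a], [B → . b], [P → . ; ; y], [Y → . B a], [Y → . y P], [Y' → . Y] }  — shift
  I1: { [P → ; . ; y] }  — shift
  I2: { [Y → B . a] }  — shift
  I3: { [B → . P Y B], [B → . P a], [B → . b], [B → P . Y B], [B → P . a], [P → . ; ; y], [Y → . B a], [Y → . y P] }  — shift
  I4: { [Y' → Y .] }  — accept
  I5: { [B → b .] }  — reduce
  I6: { [P → . ; ; y], [Y → y . P] }  — shift
  I7: { [Y → y P .] }  — reduce
  I8: { [B → . P Y B], [B → . P a], [B → . b], [B → P Y . B], [P → . ; ; y] }  — shift
  I9: { [B → P a .] }  — reduce
  I10: { [B → P Y B .] }  — reduce
  I11: { [Y → B a .] }  — reduce
  I12: { [P → ; ; . y] }  — shift
  I13: { [P → ; ; y .] }  — reduce

No state contains both a complete item and a shift item.

Answer: No shift-reduce conflicts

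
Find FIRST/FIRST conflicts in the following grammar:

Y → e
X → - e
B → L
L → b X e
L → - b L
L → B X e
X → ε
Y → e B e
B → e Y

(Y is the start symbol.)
A FIRST/FIRST conflict occurs when two productions N → α and N → β for the same non-terminal have FIRST(α) ∩ FIRST(β) ≠ ∅ (with ε ∈ FIRST of a nullable right-hand side, so two nullable alternatives also conflict).

FIRST sets of the non-terminals at (or reachable through a nullable prefix from) the front of some alternative:
  FIRST(L) = { '-', 'b', 'e' }
  FIRST(B) = { '-', 'b', 'e' }

Productions for Y:
  Y → e: FIRST = { 'e' }
  Y → e B e: FIRST = { 'e' }
Productions for X:
  X → - e: FIRST = { '-' }
  X → ε: FIRST = { ε }
Productions for B:
  B → L: FIRST = { '-', 'b', 'e' }
  B → e Y: FIRST = { 'e' }
Productions for L:
  L → b X e: FIRST = { 'b' }
  L → - b L: FIRST = { '-' }
  L → B X e: FIRST = { '-', 'b', 'e' }

Conflict for Y: Y → e and Y → e B e
  Overlap: { 'e' }
Conflict for B: B → L and B → e Y
  Overlap: { 'e' }
Conflict for L: L → b X e and L → B X e
  Overlap: { 'b' }
Conflict for L: L → - b L and L → B X e
  Overlap: { '-' }

Answer: Yes. Y → e / Y → e B e on { 'e' }; B → L / B → e Y on { 'e' }; L → b X e / L → B X e on { 'b' }; L → '-' b L / L → B X e on { '-' }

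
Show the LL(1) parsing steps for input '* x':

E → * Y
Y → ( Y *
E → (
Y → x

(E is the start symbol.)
LL(1) parsing maintains a stack (initially the start symbol over $) and the input. At each step: if the stack top is a terminal, match it against the current input token; if it is a non-terminal N, replace it with the RHS of M[N, lookahead] (the unique production whose predict set contains the lookahead).

Stack is shown with the top on the left.

Stack  Input  Action
--------------------
E $    * x $  output E → * Y
* Y $  * x $  match '*'
Y $    x $    output Y → x
x $    x $    match 'x'
$      $      accept

The string is accepted.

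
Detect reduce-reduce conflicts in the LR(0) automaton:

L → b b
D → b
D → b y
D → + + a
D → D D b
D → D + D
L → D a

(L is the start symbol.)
Yes — I11: [D → D D b .] vs [D → b .]

A reduce-reduce conflict occurs when an LR(0) state has two complete items [A → α .] and [B → β .] — both call for a reduction, and with no lookahead the parser cannot choose between them.

Augment with L' → L and build the canonical LR(0) collection (I0 = CLOSURE({[L' → . L]}), then GOTO on every symbol after a dot until no new states appear). It has 16 states:
  I0: { [D → . + + a], [D → . D + D], [D → . D D b], [D → . b y], [D → . b], [L → . D a], [L → . b b], [L' → . L] }  — shift
  I1: { [D → + . + a] }  — shift
  I2: { [D → . + + a], [D → . D + D], [D → . D D b], [D → . b y], [D → . b], [D → D . + D], [D → D . D b], [L → D . a] }  — shift
  I3: { [L' → L .] }  — accept
  I4: { [D → b . y], [D → b .], [L → b . b] }  — shift, reduce
  I5: { [L → b b .] }  — reduce
  I6: { [D → b y .] }  — reduce
  I7: { [D → + . + a], [D → . + + a], [D → . D + D], [D → . D D b], [D → . b y], [D → . b], [D → D + . D] }  — shift
  I8: { [D → . + + a], [D → . D + D], [D → . D D b], [D → . b y], [D → . b], [D → D . + D], [D → D . D b], [D → D D . b] }  — shift
  I9: { [L → D a .] }  — reduce
  I10: { [D → b . y], [D → b .] }  — shift, reduce
  I11: { [D → D D b .], [D → b . y], [D → b .] }  — shift, 2 reduces
  I12: { [D → + + . a], [D → + . + a] }  — shift
  I13: { [D → . + + a], [D → . D + D], [D → . D D b], [D → . b y], [D → . b], [D → D + D .], [D → D . + D], [D → D . D b] }  — shift, reduce
  I14: { [D → + + . a] }  — shift
  I15: { [D → + + a .] }  — reduce

I11 contains complete items [D → D D b .], [D → b .] — reduce-reduce conflict.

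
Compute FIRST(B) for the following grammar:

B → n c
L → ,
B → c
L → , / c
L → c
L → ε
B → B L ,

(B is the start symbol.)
From B → n c:
  - n is a terminal: add 'n' and stop
From B → c:
  - c is a terminal: add 'c' and stop
From B → B L ,:
  - B is the symbol being defined: contributes nothing new
    B is not nullable, so stop

Collecting: FIRST(B) = { 'c', 'n' }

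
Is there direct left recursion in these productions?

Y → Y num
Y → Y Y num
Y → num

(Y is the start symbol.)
Direct left recursion occurs when N → N α for some non-terminal N (the right-hand side begins with the left-hand side itself).

Y → Y num: LEFT RECURSIVE (starts with Y)
Y → Y Y num: LEFT RECURSIVE (starts with Y)
Y → num: starts with num

The grammar has direct left recursion on: Y.

Answer: Yes, Y is left-recursive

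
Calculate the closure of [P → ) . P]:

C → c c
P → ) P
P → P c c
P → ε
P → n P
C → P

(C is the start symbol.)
To compute CLOSURE, for each item [A → α.Bβ] where B is a non-terminal, add [B → .γ] for all productions B → γ; repeat for the newly added items until nothing changes.

Start with: [P → ) . P]
  [P → ) . P] has the dot before P: add [P → . ) P], [P → . P c c], [P → .], [P → . n P]
No further items can be added.

CLOSURE = { [P → ) . P], [P → . ) P], [P → . P c c], [P → . n P], [P → .] }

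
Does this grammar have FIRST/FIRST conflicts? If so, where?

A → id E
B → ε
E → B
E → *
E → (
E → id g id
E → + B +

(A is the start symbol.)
No FIRST/FIRST conflicts.

A FIRST/FIRST conflict occurs when two productions N → α and N → β for the same non-terminal have FIRST(α) ∩ FIRST(β) ≠ ∅ (with ε ∈ FIRST of a nullable right-hand side, so two nullable alternatives also conflict).

FIRST sets of the non-terminals at (or reachable through a nullable prefix from) the front of some alternative:
  FIRST(B) = { ε }

Productions for E:
  E → B: FIRST = { ε }
  E → *: FIRST = { '*' }
  E → (: FIRST = { '(' }
  E → id g id: FIRST = { 'id' }
  E → + B +: FIRST = { '+' }
A, B have only one production, so no FIRST/FIRST conflict is possible there.

All alternatives of each non-terminal have pairwise disjoint FIRST sets.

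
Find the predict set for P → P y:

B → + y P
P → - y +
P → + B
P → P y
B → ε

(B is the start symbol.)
PREDICT(P → P y) = (FIRST(RHS) \ {ε}) ∪ (FOLLOW(P) if ε ∈ FIRST(RHS), i.e. RHS ⇒* ε)
FIRST(P) = { '+', '-' }
FIRST(P y) = { '+', '-' }
ε ∉ FIRST(P y), so FOLLOW(P) is not added.
PREDICT(P → P y) = { '+', '-' }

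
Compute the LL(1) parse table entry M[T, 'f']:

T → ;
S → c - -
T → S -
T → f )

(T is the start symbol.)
To find M[T, 'f'], we find productions for T where 'f' is in the predict set (PREDICT(N → α) = (FIRST(α) \ {ε}) ∪ (FOLLOW(N) if α ⇒* ε)).

Relevant sets:
  FIRST(S) = { 'c' }

T → ;: PREDICT = { ';' }
T → S -: PREDICT = { 'c' }
T → f ): PREDICT = { 'f' }
  'f' is in predict set, so this production goes in M[T, 'f']

M[T, 'f'] = T → f )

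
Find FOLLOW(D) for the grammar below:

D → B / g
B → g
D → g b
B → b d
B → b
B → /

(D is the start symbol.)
To compute FOLLOW(D), find every occurrence of D on a right-hand side N → α D β: add FIRST(β) \ {ε}, and if β is empty or nullable also add FOLLOW(N). Iterate to a fixed point.

D is the start symbol, so $ ∈ FOLLOW(D).
D does not occur on any right-hand side.

Taking the union: FOLLOW(D) = { $ }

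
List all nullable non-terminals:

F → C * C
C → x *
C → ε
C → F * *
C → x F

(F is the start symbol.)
{ 'C' }

ε-productions: C → ε
So C is immediately nullable.
No further non-terminal can be added: every production for the remaining non-terminals contains a terminal or a non-nullable non-terminal.
Nullable = { 'C' }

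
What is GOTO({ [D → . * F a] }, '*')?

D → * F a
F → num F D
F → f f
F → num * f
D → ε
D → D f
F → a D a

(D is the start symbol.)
GOTO(I, '*') = CLOSURE({ [A → αX.β] : [A → α.Xβ] ∈ I, X = '*' })

Items with dot before '*', with the dot advanced:
  [D → . * F a] → [D → * . F a]
Closure of the advanced items:
  [D → * . F a] has the dot before F: add [F → . num F D], [F → . f f], [F → . num * f], [F → . a D a]

GOTO = { [D → * . F a], [F → . a D a], [F → . f f], [F → . num * f], [F → . num F D] }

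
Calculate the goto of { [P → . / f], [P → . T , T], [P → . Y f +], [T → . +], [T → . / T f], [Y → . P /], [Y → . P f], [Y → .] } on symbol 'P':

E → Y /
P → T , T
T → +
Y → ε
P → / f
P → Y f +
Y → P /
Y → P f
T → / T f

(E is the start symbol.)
{ [Y → P . /], [Y → P . f] }

GOTO(I, 'P') = CLOSURE({ [A → αX.β] : [A → α.Xβ] ∈ I, X = 'P' })

Items with dot before 'P', with the dot advanced:
  [Y → . P /] → [Y → P . /]
  [Y → . P f] → [Y → P . f]
Closure adds nothing (no advanced item has the dot before a non-terminal).

GOTO = { [Y → P . /], [Y → P . f] }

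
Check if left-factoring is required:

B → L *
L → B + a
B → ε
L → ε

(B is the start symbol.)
No, left-factoring is not needed

Left-factoring is needed when two productions for the same non-terminal
share a common prefix on the right-hand side.

Productions for B:
  B → L *
  B → ε
Productions for L:
  L → B + a
  L → ε

No common prefixes found.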